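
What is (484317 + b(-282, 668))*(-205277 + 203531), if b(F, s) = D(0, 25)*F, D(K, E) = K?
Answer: -845617482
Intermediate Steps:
b(F, s) = 0 (b(F, s) = 0*F = 0)
(484317 + b(-282, 668))*(-205277 + 203531) = (484317 + 0)*(-205277 + 203531) = 484317*(-1746) = -845617482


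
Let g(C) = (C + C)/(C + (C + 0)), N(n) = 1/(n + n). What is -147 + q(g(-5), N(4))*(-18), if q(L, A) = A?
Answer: -597/4 ≈ -149.25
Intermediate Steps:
N(n) = 1/(2*n)
g(C) = 1 (g(C) = (2*C)/(C + C) = (2*C)/((2*C)) = (2*C)*(1/(2*C)) = 1)
-147 + q(g(-5), N(4))*(-18) = -147 + ((1/2)/4)*(-18) = -147 + ((1/2)*(1/4))*(-18) = -147 + (1/8)*(-18) = -147 - 9/4 = -597/4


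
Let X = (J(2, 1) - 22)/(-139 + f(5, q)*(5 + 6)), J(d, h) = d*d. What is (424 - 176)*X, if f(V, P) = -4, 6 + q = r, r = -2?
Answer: 1488/61 ≈ 24.393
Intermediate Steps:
q = -8 (q = -6 - 2 = -8)
J(d, h) = d²
X = 6/61 (X = (2² - 22)/(-139 - 4*(5 + 6)) = (4 - 22)/(-139 - 4*11) = -18/(-139 - 44) = -18/(-183) = -18*(-1/183) = 6/61 ≈ 0.098361)
(424 - 176)*X = (424 - 176)*(6/61) = 248*(6/61) = 1488/61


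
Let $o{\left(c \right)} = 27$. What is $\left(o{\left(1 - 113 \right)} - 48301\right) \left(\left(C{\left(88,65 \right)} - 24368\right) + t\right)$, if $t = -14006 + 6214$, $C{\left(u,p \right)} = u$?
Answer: $1548243728$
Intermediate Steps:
$t = -7792$
$\left(o{\left(1 - 113 \right)} - 48301\right) \left(\left(C{\left(88,65 \right)} - 24368\right) + t\right) = \left(27 - 48301\right) \left(\left(88 - 24368\right) - 7792\right) = - 48274 \left(-24280 - 7792\right) = \left(-48274\right) \left(-32072\right) = 1548243728$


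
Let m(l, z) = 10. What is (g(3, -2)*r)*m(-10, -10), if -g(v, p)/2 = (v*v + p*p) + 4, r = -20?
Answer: 6800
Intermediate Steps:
g(v, p) = -8 - 2*p² - 2*v² (g(v, p) = -2*((v*v + p*p) + 4) = -2*((v² + p²) + 4) = -2*((p² + v²) + 4) = -2*(4 + p² + v²) = -8 - 2*p² - 2*v²)
(g(3, -2)*r)*m(-10, -10) = ((-8 - 2*(-2)² - 2*3²)*(-20))*10 = ((-8 - 2*4 - 2*9)*(-20))*10 = ((-8 - 8 - 18)*(-20))*10 = -34*(-20)*10 = 680*10 = 6800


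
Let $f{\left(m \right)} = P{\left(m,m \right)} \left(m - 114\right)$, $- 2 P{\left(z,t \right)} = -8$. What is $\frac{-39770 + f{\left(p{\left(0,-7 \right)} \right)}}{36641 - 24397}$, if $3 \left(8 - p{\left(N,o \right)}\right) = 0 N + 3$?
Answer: $- \frac{20099}{6122} \approx -3.2831$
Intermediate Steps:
$P{\left(z,t \right)} = 4$ ($P{\left(z,t \right)} = \left(- \frac{1}{2}\right) \left(-8\right) = 4$)
$p{\left(N,o \right)} = 7$ ($p{\left(N,o \right)} = 8 - \frac{0 N + 3}{3} = 8 - \frac{0 + 3}{3} = 8 - 1 = 7$)
$f{\left(m \right)} = -456 + 4 m$ ($f{\left(m \right)} = 4 \left(m - 114\right) = 4 \left(-114 + m\right) = -456 + 4 m$)
$\frac{-39770 + f{\left(p{\left(0,-7 \right)} \right)}}{36641 - 24397} = \frac{-39770 + \left(-456 + 4 \cdot 7\right)}{36641 - 24397} = \frac{-39770 + \left(-456 + 28\right)}{12244} = \left(-39770 - 428\right) \frac{1}{12244} = \left(-40198\right) \frac{1}{12244} = - \frac{20099}{6122}$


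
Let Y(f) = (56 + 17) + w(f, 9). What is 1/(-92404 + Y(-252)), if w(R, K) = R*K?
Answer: -1/94599 ≈ -1.0571e-5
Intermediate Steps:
w(R, K) = K*R
Y(f) = 73 + 9*f (Y(f) = (56 + 17) + 9*f = 73 + 9*f)
1/(-92404 + Y(-252)) = 1/(-92404 + (73 + 9*(-252))) = 1/(-92404 + (73 - 2268)) = 1/(-92404 - 2195) = 1/(-94599) = -1/94599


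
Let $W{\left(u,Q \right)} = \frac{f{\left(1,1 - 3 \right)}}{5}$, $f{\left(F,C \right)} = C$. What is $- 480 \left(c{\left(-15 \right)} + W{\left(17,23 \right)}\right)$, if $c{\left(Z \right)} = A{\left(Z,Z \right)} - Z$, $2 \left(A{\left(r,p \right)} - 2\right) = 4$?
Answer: $-8928$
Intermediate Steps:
$A{\left(r,p \right)} = 4$ ($A{\left(r,p \right)} = 2 + \frac{1}{2} \cdot 4 = 2 + 2 = 4$)
$W{\left(u,Q \right)} = - \frac{2}{5}$ ($W{\left(u,Q \right)} = \frac{1 - 3}{5} = \left(1 - 3\right) \frac{1}{5} = \left(-2\right) \frac{1}{5} = - \frac{2}{5}$)
$c{\left(Z \right)} = 4 - Z$
$- 480 \left(c{\left(-15 \right)} + W{\left(17,23 \right)}\right) = - 480 \left(\left(4 - -15\right) - \frac{2}{5}\right) = - 480 \left(\left(4 + 15\right) - \frac{2}{5}\right) = - 480 \left(19 - \frac{2}{5}\right) = \left(-480\right) \frac{93}{5} = -8928$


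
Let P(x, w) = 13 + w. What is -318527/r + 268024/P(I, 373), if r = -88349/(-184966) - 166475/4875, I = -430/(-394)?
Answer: 2380080976113538/234390884027 ≈ 10154.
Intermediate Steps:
I = 215/197 (I = -430*(-1/394) = 215/197 ≈ 1.0914)
r = -1214460539/36068370 (r = -88349*(-1/184966) - 166475*1/4875 = 88349/184966 - 6659/195 = -1214460539/36068370 ≈ -33.671)
-318527/r + 268024/P(I, 373) = -318527/(-1214460539/36068370) + 268024/(13 + 373) = -318527*(-36068370/1214460539) + 268024/386 = 11488749690990/1214460539 + 268024*(1/386) = 11488749690990/1214460539 + 134012/193 = 2380080976113538/234390884027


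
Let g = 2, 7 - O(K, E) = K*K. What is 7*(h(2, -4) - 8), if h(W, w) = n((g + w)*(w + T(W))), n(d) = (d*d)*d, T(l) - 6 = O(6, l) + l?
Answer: 874944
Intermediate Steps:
O(K, E) = 7 - K² (O(K, E) = 7 - K*K = 7 - K²)
T(l) = -23 + l (T(l) = 6 + ((7 - 1*6²) + l) = 6 + ((7 - 1*36) + l) = 6 + ((7 - 36) + l) = 6 + (-29 + l) = -23 + l)
n(d) = d³ (n(d) = d²*d = d³)
h(W, w) = (2 + w)³*(-23 + W + w)³ (h(W, w) = ((2 + w)*(w + (-23 + W)))³ = ((2 + w)*(-23 + W + w))³ = (2 + w)³*(-23 + W + w)³)
7*(h(2, -4) - 8) = 7*((-46 + (-4)² - 21*(-4) + 2*2 + 2*(-4))³ - 8) = 7*((-46 + 16 + 84 + 4 - 8)³ - 8) = 7*(50³ - 8) = 7*(125000 - 8) = 7*124992 = 874944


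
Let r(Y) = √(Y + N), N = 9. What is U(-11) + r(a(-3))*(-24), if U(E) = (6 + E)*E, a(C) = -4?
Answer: 55 - 24*√5 ≈ 1.3344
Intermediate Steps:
r(Y) = √(9 + Y) (r(Y) = √(Y + 9) = √(9 + Y))
U(E) = E*(6 + E)
U(-11) + r(a(-3))*(-24) = -11*(6 - 11) + √(9 - 4)*(-24) = -11*(-5) + √5*(-24) = 55 - 24*√5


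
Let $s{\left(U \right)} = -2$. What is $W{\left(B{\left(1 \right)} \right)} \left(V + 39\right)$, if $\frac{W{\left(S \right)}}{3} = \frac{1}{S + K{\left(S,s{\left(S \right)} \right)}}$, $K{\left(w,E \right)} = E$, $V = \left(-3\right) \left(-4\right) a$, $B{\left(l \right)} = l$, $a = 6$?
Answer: $-333$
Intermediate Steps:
$V = 72$ ($V = \left(-3\right) \left(-4\right) 6 = 12 \cdot 6 = 72$)
$W{\left(S \right)} = \frac{3}{-2 + S}$ ($W{\left(S \right)} = \frac{3}{S - 2} = \frac{3}{-2 + S}$)
$W{\left(B{\left(1 \right)} \right)} \left(V + 39\right) = \frac{3}{-2 + 1} \left(72 + 39\right) = \frac{3}{-1} \cdot 111 = 3 \left(-1\right) 111 = \left(-3\right) 111 = -333$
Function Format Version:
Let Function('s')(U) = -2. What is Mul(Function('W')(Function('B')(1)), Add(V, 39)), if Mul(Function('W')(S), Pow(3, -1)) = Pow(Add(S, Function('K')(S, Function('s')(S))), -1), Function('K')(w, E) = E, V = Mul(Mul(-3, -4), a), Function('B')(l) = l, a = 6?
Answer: -333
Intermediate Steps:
V = 72 (V = Mul(Mul(-3, -4), 6) = Mul(12, 6) = 72)
Function('W')(S) = Mul(3, Pow(Add(-2, S), -1)) (Function('W')(S) = Mul(3, Pow(Add(S, -2), -1)) = Mul(3, Pow(Add(-2, S), -1)))
Mul(Function('W')(Function('B')(1)), Add(V, 39)) = Mul(Mul(3, Pow(Add(-2, 1), -1)), Add(72, 39)) = Mul(Mul(3, Pow(-1, -1)), 111) = Mul(Mul(3, -1), 111) = Mul(-3, 111) = -333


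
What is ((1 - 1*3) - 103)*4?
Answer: -420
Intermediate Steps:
((1 - 1*3) - 103)*4 = ((1 - 3) - 103)*4 = (-2 - 103)*4 = -105*4 = -420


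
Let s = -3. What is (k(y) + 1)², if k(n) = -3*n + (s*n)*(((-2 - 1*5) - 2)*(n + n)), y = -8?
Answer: 12117361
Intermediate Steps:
k(n) = -3*n + 54*n² (k(n) = -3*n + (-3*n)*(((-2 - 1*5) - 2)*(n + n)) = -3*n + (-3*n)*(((-2 - 5) - 2)*(2*n)) = -3*n + (-3*n)*((-7 - 2)*(2*n)) = -3*n + (-3*n)*(-18*n) = -3*n + 54*n²)
(k(y) + 1)² = (3*(-8)*(-1 + 18*(-8)) + 1)² = (3*(-8)*(-1 - 144) + 1)² = (3*(-8)*(-145) + 1)² = (3480 + 1)² = 3481² = 12117361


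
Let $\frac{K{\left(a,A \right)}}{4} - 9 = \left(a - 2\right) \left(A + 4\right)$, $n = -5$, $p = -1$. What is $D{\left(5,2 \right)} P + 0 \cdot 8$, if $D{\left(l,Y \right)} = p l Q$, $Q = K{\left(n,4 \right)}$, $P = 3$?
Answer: $2820$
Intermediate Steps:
$K{\left(a,A \right)} = 36 + 4 \left(-2 + a\right) \left(4 + A\right)$ ($K{\left(a,A \right)} = 36 + 4 \left(a - 2\right) \left(A + 4\right) = 36 + 4 \left(-2 + a\right) \left(4 + A\right)$)
$Q = -188$ ($Q = 4 - 32 + 16 \left(-5\right) + 4 \cdot 4 \left(-5\right) = 4 - 32 - 80 - 80 = -188$)
$D{\left(l,Y \right)} = 188 l$ ($D{\left(l,Y \right)} = - l \left(-188\right) = 188 l$)
$D{\left(5,2 \right)} P + 0 \cdot 8 = 188 \cdot 5 \cdot 3 + 0 \cdot 8 = 940 \cdot 3 + 0 = 2820 + 0 = 2820$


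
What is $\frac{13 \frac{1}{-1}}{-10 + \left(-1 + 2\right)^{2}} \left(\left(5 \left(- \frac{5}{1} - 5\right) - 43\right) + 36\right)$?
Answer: $- \frac{247}{3} \approx -82.333$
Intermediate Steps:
$\frac{13 \frac{1}{-1}}{-10 + \left(-1 + 2\right)^{2}} \left(\left(5 \left(- \frac{5}{1} - 5\right) - 43\right) + 36\right) = \frac{13 \left(-1\right)}{-10 + 1^{2}} \left(\left(5 \left(\left(-5\right) 1 - 5\right) - 43\right) + 36\right) = \frac{1}{-10 + 1} \left(-13\right) \left(\left(5 \left(-5 - 5\right) - 43\right) + 36\right) = \frac{1}{-9} \left(-13\right) \left(\left(5 \left(-10\right) - 43\right) + 36\right) = \left(- \frac{1}{9}\right) \left(-13\right) \left(\left(-50 - 43\right) + 36\right) = \frac{13 \left(-93 + 36\right)}{9} = \frac{13}{9} \left(-57\right) = - \frac{247}{3}$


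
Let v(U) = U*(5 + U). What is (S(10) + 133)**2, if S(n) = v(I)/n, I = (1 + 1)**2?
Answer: 466489/25 ≈ 18660.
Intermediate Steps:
I = 4 (I = 2**2 = 4)
S(n) = 36/n (S(n) = (4*(5 + 4))/n = (4*9)/n = 36/n)
(S(10) + 133)**2 = (36/10 + 133)**2 = (36*(1/10) + 133)**2 = (18/5 + 133)**2 = (683/5)**2 = 466489/25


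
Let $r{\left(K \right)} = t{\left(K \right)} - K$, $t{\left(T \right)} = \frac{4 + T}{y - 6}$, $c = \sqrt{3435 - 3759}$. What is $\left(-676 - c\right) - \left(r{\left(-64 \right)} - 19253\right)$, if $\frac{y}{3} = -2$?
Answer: $18508 - 18 i \approx 18508.0 - 18.0 i$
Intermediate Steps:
$y = -6$ ($y = 3 \left(-2\right) = -6$)
$c = 18 i$ ($c = \sqrt{-324} = 18 i \approx 18.0 i$)
$t{\left(T \right)} = - \frac{1}{3} - \frac{T}{12}$ ($t{\left(T \right)} = \frac{4 + T}{-6 - 6} = \frac{4 + T}{-12} = \left(4 + T\right) \left(- \frac{1}{12}\right) = - \frac{1}{3} - \frac{T}{12}$)
$r{\left(K \right)} = - \frac{1}{3} - \frac{13 K}{12}$ ($r{\left(K \right)} = \left(- \frac{1}{3} - \frac{K}{12}\right) - K = - \frac{1}{3} - \frac{13 K}{12}$)
$\left(-676 - c\right) - \left(r{\left(-64 \right)} - 19253\right) = \left(-676 - 18 i\right) - \left(\left(- \frac{1}{3} - - \frac{208}{3}\right) - 19253\right) = \left(-676 - 18 i\right) - \left(\left(- \frac{1}{3} + \frac{208}{3}\right) - 19253\right) = \left(-676 - 18 i\right) - \left(69 - 19253\right) = \left(-676 - 18 i\right) - -19184 = \left(-676 - 18 i\right) + 19184 = 18508 - 18 i$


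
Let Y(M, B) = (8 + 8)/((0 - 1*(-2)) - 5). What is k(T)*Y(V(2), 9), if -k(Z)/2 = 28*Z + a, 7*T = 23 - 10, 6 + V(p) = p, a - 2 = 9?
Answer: 672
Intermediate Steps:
a = 11 (a = 2 + 9 = 11)
V(p) = -6 + p
Y(M, B) = -16/3 (Y(M, B) = 16/((0 + 2) - 5) = 16/(2 - 5) = 16/(-3) = 16*(-1/3) = -16/3)
T = 13/7 (T = (23 - 10)/7 = (1/7)*13 = 13/7 ≈ 1.8571)
k(Z) = -22 - 56*Z (k(Z) = -2*(28*Z + 11) = -2*(11 + 28*Z) = -22 - 56*Z)
k(T)*Y(V(2), 9) = (-22 - 56*13/7)*(-16/3) = (-22 - 104)*(-16/3) = -126*(-16/3) = 672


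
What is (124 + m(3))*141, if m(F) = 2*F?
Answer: 18330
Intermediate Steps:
(124 + m(3))*141 = (124 + 2*3)*141 = (124 + 6)*141 = 130*141 = 18330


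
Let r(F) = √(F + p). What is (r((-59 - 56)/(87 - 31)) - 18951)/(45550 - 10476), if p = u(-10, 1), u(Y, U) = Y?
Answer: -18951/35074 + 15*I*√42/982072 ≈ -0.54031 + 9.8986e-5*I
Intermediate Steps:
p = -10
r(F) = √(-10 + F) (r(F) = √(F - 10) = √(-10 + F))
(r((-59 - 56)/(87 - 31)) - 18951)/(45550 - 10476) = (√(-10 + (-59 - 56)/(87 - 31)) - 18951)/(45550 - 10476) = (√(-10 - 115/56) - 18951)/35074 = (√(-10 - 115*1/56) - 18951)*(1/35074) = (√(-10 - 115/56) - 18951)*(1/35074) = (√(-675/56) - 18951)*(1/35074) = (15*I*√42/28 - 18951)*(1/35074) = (-18951 + 15*I*√42/28)*(1/35074) = -18951/35074 + 15*I*√42/982072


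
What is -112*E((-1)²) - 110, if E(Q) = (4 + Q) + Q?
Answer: -782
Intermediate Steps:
E(Q) = 4 + 2*Q
-112*E((-1)²) - 110 = -112*(4 + 2*(-1)²) - 110 = -112*(4 + 2*1) - 110 = -112*(4 + 2) - 110 = -112*6 - 110 = -672 - 110 = -782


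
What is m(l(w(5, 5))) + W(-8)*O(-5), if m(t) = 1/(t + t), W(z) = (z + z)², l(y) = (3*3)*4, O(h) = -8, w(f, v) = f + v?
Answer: -147455/72 ≈ -2048.0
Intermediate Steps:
l(y) = 36 (l(y) = 9*4 = 36)
W(z) = 4*z² (W(z) = (2*z)² = 4*z²)
m(t) = 1/(2*t)
m(l(w(5, 5))) + W(-8)*O(-5) = (½)/36 + (4*(-8)²)*(-8) = (½)*(1/36) + (4*64)*(-8) = 1/72 + 256*(-8) = 1/72 - 2048 = -147455/72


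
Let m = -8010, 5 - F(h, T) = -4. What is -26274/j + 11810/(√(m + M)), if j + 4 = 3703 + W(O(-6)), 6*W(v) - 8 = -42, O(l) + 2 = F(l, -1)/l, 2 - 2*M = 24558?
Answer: -39411/5540 - 5905*I*√317/1268 ≈ -7.1139 - 82.914*I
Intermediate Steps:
M = -12278 (M = 1 - ½*24558 = 1 - 12279 = -12278)
F(h, T) = 9 (F(h, T) = 5 - 1*(-4) = 5 + 4 = 9)
O(l) = -2 + 9/l
W(v) = -17/3 (W(v) = 4/3 + (⅙)*(-42) = 4/3 - 7 = -17/3)
j = 11080/3 (j = -4 + (3703 - 17/3) = -4 + 11092/3 = 11080/3 ≈ 3693.3)
-26274/j + 11810/(√(m + M)) = -26274/11080/3 + 11810/(√(-8010 - 12278)) = -26274*3/11080 + 11810/(√(-20288)) = -39411/5540 + 11810/((8*I*√317)) = -39411/5540 + 11810*(-I*√317/2536) = -39411/5540 - 5905*I*√317/1268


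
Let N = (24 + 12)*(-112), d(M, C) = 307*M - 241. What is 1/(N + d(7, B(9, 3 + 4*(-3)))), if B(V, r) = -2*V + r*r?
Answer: -1/2124 ≈ -0.00047081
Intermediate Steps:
B(V, r) = r² - 2*V (B(V, r) = -2*V + r² = r² - 2*V)
d(M, C) = -241 + 307*M
N = -4032 (N = 36*(-112) = -4032)
1/(N + d(7, B(9, 3 + 4*(-3)))) = 1/(-4032 + (-241 + 307*7)) = 1/(-4032 + (-241 + 2149)) = 1/(-4032 + 1908) = 1/(-2124) = -1/2124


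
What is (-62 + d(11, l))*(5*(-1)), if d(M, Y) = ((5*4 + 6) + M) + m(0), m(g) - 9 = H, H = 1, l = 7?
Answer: 75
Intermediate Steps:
m(g) = 10 (m(g) = 9 + 1 = 10)
d(M, Y) = 36 + M (d(M, Y) = ((5*4 + 6) + M) + 10 = ((20 + 6) + M) + 10 = (26 + M) + 10 = 36 + M)
(-62 + d(11, l))*(5*(-1)) = (-62 + (36 + 11))*(5*(-1)) = (-62 + 47)*(-5) = -15*(-5) = 75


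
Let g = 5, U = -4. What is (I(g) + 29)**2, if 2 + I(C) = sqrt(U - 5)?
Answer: 720 + 162*I ≈ 720.0 + 162.0*I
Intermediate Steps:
I(C) = -2 + 3*I (I(C) = -2 + sqrt(-4 - 5) = -2 + sqrt(-9) = -2 + 3*I)
(I(g) + 29)**2 = ((-2 + 3*I) + 29)**2 = (27 + 3*I)**2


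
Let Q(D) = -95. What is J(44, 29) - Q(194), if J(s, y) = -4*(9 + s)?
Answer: -117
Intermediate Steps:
J(s, y) = -36 - 4*s
J(44, 29) - Q(194) = (-36 - 4*44) - 1*(-95) = (-36 - 176) + 95 = -212 + 95 = -117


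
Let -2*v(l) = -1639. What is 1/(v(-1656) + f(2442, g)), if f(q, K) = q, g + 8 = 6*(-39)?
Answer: 2/6523 ≈ 0.00030661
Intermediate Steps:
g = -242 (g = -8 + 6*(-39) = -8 - 234 = -242)
v(l) = 1639/2 (v(l) = -½*(-1639) = 1639/2)
1/(v(-1656) + f(2442, g)) = 1/(1639/2 + 2442) = 1/(6523/2) = 2/6523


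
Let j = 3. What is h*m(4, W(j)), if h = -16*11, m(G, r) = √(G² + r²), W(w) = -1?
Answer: -176*√17 ≈ -725.67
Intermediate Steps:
h = -176
h*m(4, W(j)) = -176*√(4² + (-1)²) = -176*√(16 + 1) = -176*√17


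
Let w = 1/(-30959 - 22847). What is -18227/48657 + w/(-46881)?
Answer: -15325742083955/40912088295834 ≈ -0.37460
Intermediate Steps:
w = -1/53806 (w = 1/(-53806) = -1/53806 ≈ -1.8585e-5)
-18227/48657 + w/(-46881) = -18227/48657 - 1/53806/(-46881) = -18227*1/48657 - 1/53806*(-1/46881) = -18227/48657 + 1/2522479086 = -15325742083955/40912088295834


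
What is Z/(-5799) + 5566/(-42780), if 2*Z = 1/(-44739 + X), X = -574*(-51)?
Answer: -361715509/2780127585 ≈ -0.13011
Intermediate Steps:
X = 29274
Z = -1/30930 (Z = 1/(2*(-44739 + 29274)) = (½)/(-15465) = (½)*(-1/15465) = -1/30930 ≈ -3.2331e-5)
Z/(-5799) + 5566/(-42780) = -1/30930/(-5799) + 5566/(-42780) = -1/30930*(-1/5799) + 5566*(-1/42780) = 1/179363070 - 121/930 = -361715509/2780127585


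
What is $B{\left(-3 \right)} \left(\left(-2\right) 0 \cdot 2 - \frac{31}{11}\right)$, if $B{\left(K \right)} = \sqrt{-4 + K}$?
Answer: $- \frac{31 i \sqrt{7}}{11} \approx - 7.4562 i$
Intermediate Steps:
$B{\left(-3 \right)} \left(\left(-2\right) 0 \cdot 2 - \frac{31}{11}\right) = \sqrt{-4 - 3} \left(\left(-2\right) 0 \cdot 2 - \frac{31}{11}\right) = \sqrt{-7} \left(0 \cdot 2 - \frac{31}{11}\right) = i \sqrt{7} \left(0 - \frac{31}{11}\right) = i \sqrt{7} \left(- \frac{31}{11}\right) = - \frac{31 i \sqrt{7}}{11}$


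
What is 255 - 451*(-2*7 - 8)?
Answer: 10177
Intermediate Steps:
255 - 451*(-2*7 - 8) = 255 - 451*(-14 - 8) = 255 - 451*(-22) = 255 + 9922 = 10177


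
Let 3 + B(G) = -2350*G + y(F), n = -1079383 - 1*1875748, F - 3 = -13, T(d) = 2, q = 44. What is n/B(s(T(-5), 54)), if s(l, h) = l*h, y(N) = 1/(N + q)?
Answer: 100474454/8629301 ≈ 11.643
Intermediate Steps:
F = -10 (F = 3 - 13 = -10)
y(N) = 1/(44 + N) (y(N) = 1/(N + 44) = 1/(44 + N))
s(l, h) = h*l
n = -2955131 (n = -1079383 - 1875748 = -2955131)
B(G) = -101/34 - 2350*G (B(G) = -3 + (-2350*G + 1/(44 - 10)) = -3 + (-2350*G + 1/34) = -3 + (1/34 - 2350*G) = -101/34 - 2350*G)
n/B(s(T(-5), 54)) = -2955131/(-101/34 - 126900*2) = -2955131/(-101/34 - 2350*108) = -2955131/(-101/34 - 253800) = -2955131/(-8629301/34) = -2955131*(-34/8629301) = 100474454/8629301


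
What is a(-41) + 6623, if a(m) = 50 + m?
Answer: 6632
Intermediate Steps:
a(-41) + 6623 = (50 - 41) + 6623 = 9 + 6623 = 6632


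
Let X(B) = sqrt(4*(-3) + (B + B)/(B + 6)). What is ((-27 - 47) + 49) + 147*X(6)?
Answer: -25 + 147*I*sqrt(11) ≈ -25.0 + 487.54*I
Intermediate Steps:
X(B) = sqrt(-12 + 2*B/(6 + B)) (X(B) = sqrt(-12 + (2*B)/(6 + B)) = sqrt(-12 + 2*B/(6 + B)))
((-27 - 47) + 49) + 147*X(6) = ((-27 - 47) + 49) + 147*(sqrt(2)*sqrt((-36 - 5*6)/(6 + 6))) = (-74 + 49) + 147*(sqrt(2)*sqrt((-36 - 30)/12)) = -25 + 147*(sqrt(2)*sqrt((1/12)*(-66))) = -25 + 147*(sqrt(2)*sqrt(-11/2)) = -25 + 147*(sqrt(2)*(I*sqrt(22)/2)) = -25 + 147*(I*sqrt(11)) = -25 + 147*I*sqrt(11)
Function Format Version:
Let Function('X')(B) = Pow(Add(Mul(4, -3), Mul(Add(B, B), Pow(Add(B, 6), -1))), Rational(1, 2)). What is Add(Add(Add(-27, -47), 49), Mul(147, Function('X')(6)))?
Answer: Add(-25, Mul(147, I, Pow(11, Rational(1, 2)))) ≈ Add(-25.000, Mul(487.54, I))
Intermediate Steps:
Function('X')(B) = Pow(Add(-12, Mul(2, B, Pow(Add(6, B), -1))), Rational(1, 2)) (Function('X')(B) = Pow(Add(-12, Mul(Mul(2, B), Pow(Add(6, B), -1))), Rational(1, 2)) = Pow(Add(-12, Mul(2, B, Pow(Add(6, B), -1))), Rational(1, 2)))
Add(Add(Add(-27, -47), 49), Mul(147, Function('X')(6))) = Add(Add(Add(-27, -47), 49), Mul(147, Mul(Pow(2, Rational(1, 2)), Pow(Mul(Pow(Add(6, 6), -1), Add(-36, Mul(-5, 6))), Rational(1, 2))))) = Add(Add(-74, 49), Mul(147, Mul(Pow(2, Rational(1, 2)), Pow(Mul(Pow(12, -1), Add(-36, -30)), Rational(1, 2))))) = Add(-25, Mul(147, Mul(Pow(2, Rational(1, 2)), Pow(Mul(Rational(1, 12), -66), Rational(1, 2))))) = Add(-25, Mul(147, Mul(Pow(2, Rational(1, 2)), Pow(Rational(-11, 2), Rational(1, 2))))) = Add(-25, Mul(147, Mul(Pow(2, Rational(1, 2)), Mul(Rational(1, 2), I, Pow(22, Rational(1, 2)))))) = Add(-25, Mul(147, Mul(I, Pow(11, Rational(1, 2))))) = Add(-25, Mul(147, I, Pow(11, Rational(1, 2))))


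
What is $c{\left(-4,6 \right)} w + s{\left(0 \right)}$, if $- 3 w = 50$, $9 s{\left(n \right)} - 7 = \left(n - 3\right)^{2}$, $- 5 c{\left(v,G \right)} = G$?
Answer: $\frac{196}{9} \approx 21.778$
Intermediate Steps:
$c{\left(v,G \right)} = - \frac{G}{5}$
$s{\left(n \right)} = \frac{7}{9} + \frac{\left(-3 + n\right)^{2}}{9}$ ($s{\left(n \right)} = \frac{7}{9} + \frac{\left(n - 3\right)^{2}}{9} = \frac{7}{9} + \frac{\left(-3 + n\right)^{2}}{9}$)
$w = - \frac{50}{3}$ ($w = \left(- \frac{1}{3}\right) 50 = - \frac{50}{3} \approx -16.667$)
$c{\left(-4,6 \right)} w + s{\left(0 \right)} = \left(- \frac{1}{5}\right) 6 \left(- \frac{50}{3}\right) + \left(\frac{7}{9} + \frac{\left(-3 + 0\right)^{2}}{9}\right) = \left(- \frac{6}{5}\right) \left(- \frac{50}{3}\right) + \left(\frac{7}{9} + \frac{\left(-3\right)^{2}}{9}\right) = 20 + \left(\frac{7}{9} + \frac{1}{9} \cdot 9\right) = 20 + \left(\frac{7}{9} + 1\right) = 20 + \frac{16}{9} = \frac{196}{9}$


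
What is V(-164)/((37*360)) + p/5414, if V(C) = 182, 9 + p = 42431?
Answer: 141511597/18028620 ≈ 7.8493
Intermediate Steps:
p = 42422 (p = -9 + 42431 = 42422)
V(-164)/((37*360)) + p/5414 = 182/((37*360)) + 42422/5414 = 182/13320 + 42422*(1/5414) = 182*(1/13320) + 21211/2707 = 91/6660 + 21211/2707 = 141511597/18028620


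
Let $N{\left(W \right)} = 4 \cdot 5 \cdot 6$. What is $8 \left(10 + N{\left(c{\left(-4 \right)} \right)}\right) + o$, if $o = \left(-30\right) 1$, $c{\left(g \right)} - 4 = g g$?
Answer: $1010$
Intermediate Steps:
$c{\left(g \right)} = 4 + g^{2}$ ($c{\left(g \right)} = 4 + g g = 4 + g^{2}$)
$N{\left(W \right)} = 120$ ($N{\left(W \right)} = 20 \cdot 6 = 120$)
$o = -30$
$8 \left(10 + N{\left(c{\left(-4 \right)} \right)}\right) + o = 8 \left(10 + 120\right) - 30 = 8 \cdot 130 - 30 = 1040 - 30 = 1010$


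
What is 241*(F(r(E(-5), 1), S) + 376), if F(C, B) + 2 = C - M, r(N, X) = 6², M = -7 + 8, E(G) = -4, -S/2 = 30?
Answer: 98569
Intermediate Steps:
S = -60 (S = -2*30 = -60)
M = 1
r(N, X) = 36
F(C, B) = -3 + C (F(C, B) = -2 + (C - 1*1) = -2 + (C - 1) = -2 + (-1 + C) = -3 + C)
241*(F(r(E(-5), 1), S) + 376) = 241*((-3 + 36) + 376) = 241*(33 + 376) = 241*409 = 98569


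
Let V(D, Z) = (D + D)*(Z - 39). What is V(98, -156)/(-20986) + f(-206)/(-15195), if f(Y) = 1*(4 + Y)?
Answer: 41785148/22777305 ≈ 1.8345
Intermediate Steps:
V(D, Z) = 2*D*(-39 + Z) (V(D, Z) = (2*D)*(-39 + Z) = 2*D*(-39 + Z))
f(Y) = 4 + Y
V(98, -156)/(-20986) + f(-206)/(-15195) = (2*98*(-39 - 156))/(-20986) + (4 - 206)/(-15195) = (2*98*(-195))*(-1/20986) - 202*(-1/15195) = -38220*(-1/20986) + 202/15195 = 2730/1499 + 202/15195 = 41785148/22777305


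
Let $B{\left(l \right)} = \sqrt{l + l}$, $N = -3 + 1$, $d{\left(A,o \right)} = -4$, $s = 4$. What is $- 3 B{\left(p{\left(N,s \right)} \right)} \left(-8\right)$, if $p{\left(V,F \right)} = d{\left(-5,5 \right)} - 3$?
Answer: $24 i \sqrt{14} \approx 89.8 i$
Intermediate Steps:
$N = -2$
$p{\left(V,F \right)} = -7$ ($p{\left(V,F \right)} = -4 - 3 = -7$)
$B{\left(l \right)} = \sqrt{2} \sqrt{l}$ ($B{\left(l \right)} = \sqrt{2 l} = \sqrt{2} \sqrt{l}$)
$- 3 B{\left(p{\left(N,s \right)} \right)} \left(-8\right) = - 3 \sqrt{2} \sqrt{-7} \left(-8\right) = - 3 \sqrt{2} i \sqrt{7} \left(-8\right) = - 3 i \sqrt{14} \left(-8\right) = 24 i \sqrt{14}$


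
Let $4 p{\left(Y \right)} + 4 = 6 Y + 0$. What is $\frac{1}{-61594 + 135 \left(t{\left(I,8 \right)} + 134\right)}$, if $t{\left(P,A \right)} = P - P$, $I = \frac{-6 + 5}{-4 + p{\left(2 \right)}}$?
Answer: $- \frac{1}{43504} \approx -2.2986 \cdot 10^{-5}$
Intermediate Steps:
$p{\left(Y \right)} = -1 + \frac{3 Y}{2}$ ($p{\left(Y \right)} = -1 + \frac{6 Y + 0}{4} = -1 + \frac{6 Y}{4} = -1 + \frac{3 Y}{2}$)
$I = \frac{1}{2}$ ($I = \frac{-6 + 5}{-4 + \left(-1 + \frac{3}{2} \cdot 2\right)} = - \frac{1}{-4 + \left(-1 + 3\right)} = - \frac{1}{-4 + 2} = - \frac{1}{-2} = \left(-1\right) \left(- \frac{1}{2}\right) = \frac{1}{2} \approx 0.5$)
$t{\left(P,A \right)} = 0$
$\frac{1}{-61594 + 135 \left(t{\left(I,8 \right)} + 134\right)} = \frac{1}{-61594 + 135 \left(0 + 134\right)} = \frac{1}{-61594 + 135 \cdot 134} = \frac{1}{-61594 + 18090} = \frac{1}{-43504} = - \frac{1}{43504}$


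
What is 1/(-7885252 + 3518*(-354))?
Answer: -1/9130624 ≈ -1.0952e-7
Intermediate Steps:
1/(-7885252 + 3518*(-354)) = 1/(-7885252 - 1245372) = 1/(-9130624) = -1/9130624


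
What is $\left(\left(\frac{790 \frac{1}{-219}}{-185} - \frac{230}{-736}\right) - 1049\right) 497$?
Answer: $- \frac{67570981373}{129648} \approx -5.2119 \cdot 10^{5}$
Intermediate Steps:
$\left(\left(\frac{790 \frac{1}{-219}}{-185} - \frac{230}{-736}\right) - 1049\right) 497 = \left(\left(790 \left(- \frac{1}{219}\right) \left(- \frac{1}{185}\right) - - \frac{5}{16}\right) - 1049\right) 497 = \left(\left(\left(- \frac{790}{219}\right) \left(- \frac{1}{185}\right) + \frac{5}{16}\right) - 1049\right) 497 = \left(\left(\frac{158}{8103} + \frac{5}{16}\right) - 1049\right) 497 = \left(\frac{43043}{129648} - 1049\right) 497 = \left(- \frac{135957709}{129648}\right) 497 = - \frac{67570981373}{129648}$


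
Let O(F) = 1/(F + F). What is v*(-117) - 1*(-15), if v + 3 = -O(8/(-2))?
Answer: 2811/8 ≈ 351.38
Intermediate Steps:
O(F) = 1/(2*F)
v = -23/8 (v = -3 - 1/(2*(8/(-2))) = -3 - 1/(2*(8*(-½))) = -3 - 1/(2*(-4)) = -3 - (-1)/(2*4) = -3 - 1*(-⅛) = -3 + ⅛ = -23/8 ≈ -2.8750)
v*(-117) - 1*(-15) = -23/8*(-117) - 1*(-15) = 2691/8 + 15 = 2811/8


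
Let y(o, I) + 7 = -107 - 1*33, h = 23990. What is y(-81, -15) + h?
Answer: 23843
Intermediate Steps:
y(o, I) = -147 (y(o, I) = -7 + (-107 - 1*33) = -7 + (-107 - 33) = -7 - 140 = -147)
y(-81, -15) + h = -147 + 23990 = 23843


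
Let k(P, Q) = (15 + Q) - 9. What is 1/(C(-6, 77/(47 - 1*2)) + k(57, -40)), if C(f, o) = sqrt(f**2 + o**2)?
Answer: -4050/133063 - 45*sqrt(78829)/2262071 ≈ -0.036022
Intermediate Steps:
k(P, Q) = 6 + Q
1/(C(-6, 77/(47 - 1*2)) + k(57, -40)) = 1/(sqrt((-6)**2 + (77/(47 - 1*2))**2) + (6 - 40)) = 1/(sqrt(36 + (77/(47 - 2))**2) - 34) = 1/(sqrt(36 + (77/45)**2) - 34) = 1/(sqrt(36 + 5929/2025) - 34) = 1/(sqrt(78829/2025) - 34) = 1/(sqrt(78829)/45 - 34) = 1/(-34 + sqrt(78829)/45)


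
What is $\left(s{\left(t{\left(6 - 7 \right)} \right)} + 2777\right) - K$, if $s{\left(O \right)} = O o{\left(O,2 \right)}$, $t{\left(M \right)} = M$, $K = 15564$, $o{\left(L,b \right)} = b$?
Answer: $-12789$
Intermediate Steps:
$s{\left(O \right)} = 2 O$ ($s{\left(O \right)} = O 2 = 2 O$)
$\left(s{\left(t{\left(6 - 7 \right)} \right)} + 2777\right) - K = \left(2 \left(6 - 7\right) + 2777\right) - 15564 = \left(2 \left(-1\right) + 2777\right) - 15564 = \left(-2 + 2777\right) - 15564 = 2775 - 15564 = -12789$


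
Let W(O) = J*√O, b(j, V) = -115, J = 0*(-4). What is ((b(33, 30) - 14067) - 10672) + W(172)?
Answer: -24854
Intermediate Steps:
J = 0
W(O) = 0 (W(O) = 0*√O = 0)
((b(33, 30) - 14067) - 10672) + W(172) = ((-115 - 14067) - 10672) + 0 = (-14182 - 10672) + 0 = -24854 + 0 = -24854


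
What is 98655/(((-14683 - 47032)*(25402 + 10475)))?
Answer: -6577/147609937 ≈ -4.4557e-5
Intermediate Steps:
98655/(((-14683 - 47032)*(25402 + 10475))) = 98655/((-61715*35877)) = 98655/(-2214149055) = 98655*(-1/2214149055) = -6577/147609937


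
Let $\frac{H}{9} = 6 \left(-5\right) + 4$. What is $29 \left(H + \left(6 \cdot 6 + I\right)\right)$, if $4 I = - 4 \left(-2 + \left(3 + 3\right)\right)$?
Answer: $-5858$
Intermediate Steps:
$I = -4$ ($I = \frac{\left(-4\right) \left(-2 + \left(3 + 3\right)\right)}{4} = \frac{\left(-4\right) \left(-2 + 6\right)}{4} = \frac{\left(-4\right) 4}{4} = \frac{1}{4} \left(-16\right) = -4$)
$H = -234$ ($H = 9 \left(6 \left(-5\right) + 4\right) = 9 \left(-30 + 4\right) = 9 \left(-26\right) = -234$)
$29 \left(H + \left(6 \cdot 6 + I\right)\right) = 29 \left(-234 + \left(6 \cdot 6 - 4\right)\right) = 29 \left(-234 + \left(36 - 4\right)\right) = 29 \left(-234 + 32\right) = 29 \left(-202\right) = -5858$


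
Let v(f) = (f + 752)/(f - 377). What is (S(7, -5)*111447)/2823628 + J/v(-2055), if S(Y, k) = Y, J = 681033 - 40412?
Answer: 4399185972254903/3679187284 ≈ 1.1957e+6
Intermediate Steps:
J = 640621
v(f) = (752 + f)/(-377 + f)
(S(7, -5)*111447)/2823628 + J/v(-2055) = (7*111447)/2823628 + 640621/(((752 - 2055)/(-377 - 2055))) = 780129*(1/2823628) + 640621/((-1303/(-2432))) = 780129/2823628 + 640621/((-1/2432*(-1303))) = 780129/2823628 + 640621/(1303/2432) = 780129/2823628 + 640621*(2432/1303) = 780129/2823628 + 1557990272/1303 = 4399185972254903/3679187284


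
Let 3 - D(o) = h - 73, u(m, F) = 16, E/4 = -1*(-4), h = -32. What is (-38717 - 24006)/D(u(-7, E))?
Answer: -62723/108 ≈ -580.77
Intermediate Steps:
E = 16 (E = 4*(-1*(-4)) = 4*4 = 16)
D(o) = 108 (D(o) = 3 - (-32 - 73) = 3 - 1*(-105) = 3 + 105 = 108)
(-38717 - 24006)/D(u(-7, E)) = (-38717 - 24006)/108 = -62723*1/108 = -62723/108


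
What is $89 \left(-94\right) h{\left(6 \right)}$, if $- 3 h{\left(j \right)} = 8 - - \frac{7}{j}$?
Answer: $\frac{230065}{9} \approx 25563.0$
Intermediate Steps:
$h{\left(j \right)} = - \frac{8}{3} - \frac{7}{3 j}$ ($h{\left(j \right)} = - \frac{8 - - \frac{7}{j}}{3} = - \frac{8 + \frac{7}{j}}{3} = - \frac{8}{3} - \frac{7}{3 j}$)
$89 \left(-94\right) h{\left(6 \right)} = 89 \left(-94\right) \frac{-7 - 48}{3 \cdot 6} = - 8366 \cdot \frac{1}{3} \cdot \frac{1}{6} \left(-7 - 48\right) = - 8366 \cdot \frac{1}{3} \cdot \frac{1}{6} \left(-55\right) = \left(-8366\right) \left(- \frac{55}{18}\right) = \frac{230065}{9}$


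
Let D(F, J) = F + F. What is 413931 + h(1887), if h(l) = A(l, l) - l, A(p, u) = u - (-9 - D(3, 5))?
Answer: 413946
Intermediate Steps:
D(F, J) = 2*F
A(p, u) = 15 + u (A(p, u) = u - (-9 - 2*3) = u - (-9 - 1*6) = u - (-9 - 6) = u - 1*(-15) = u + 15 = 15 + u)
h(l) = 15 (h(l) = (15 + l) - l = 15)
413931 + h(1887) = 413931 + 15 = 413946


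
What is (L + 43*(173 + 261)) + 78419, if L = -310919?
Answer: -213838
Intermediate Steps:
(L + 43*(173 + 261)) + 78419 = (-310919 + 43*(173 + 261)) + 78419 = (-310919 + 43*434) + 78419 = (-310919 + 18662) + 78419 = -292257 + 78419 = -213838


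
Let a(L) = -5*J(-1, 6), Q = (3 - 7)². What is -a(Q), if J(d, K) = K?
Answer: 30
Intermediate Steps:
Q = 16 (Q = (-4)² = 16)
a(L) = -30 (a(L) = -5*6 = -30)
-a(Q) = -1*(-30) = 30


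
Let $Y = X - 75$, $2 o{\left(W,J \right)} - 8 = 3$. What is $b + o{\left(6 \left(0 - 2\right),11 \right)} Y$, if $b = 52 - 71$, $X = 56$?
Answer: $- \frac{247}{2} \approx -123.5$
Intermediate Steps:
$o{\left(W,J \right)} = \frac{11}{2}$ ($o{\left(W,J \right)} = 4 + \frac{1}{2} \cdot 3 = 4 + \frac{3}{2} = \frac{11}{2}$)
$b = -19$ ($b = 52 - 71 = -19$)
$Y = -19$ ($Y = 56 - 75 = -19$)
$b + o{\left(6 \left(0 - 2\right),11 \right)} Y = -19 + \frac{11}{2} \left(-19\right) = -19 - \frac{209}{2} = - \frac{247}{2}$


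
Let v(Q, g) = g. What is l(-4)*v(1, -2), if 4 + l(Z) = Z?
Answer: 16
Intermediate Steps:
l(Z) = -4 + Z
l(-4)*v(1, -2) = (-4 - 4)*(-2) = -8*(-2) = 16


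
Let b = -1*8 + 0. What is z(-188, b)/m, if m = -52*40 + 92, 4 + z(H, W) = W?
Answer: 3/497 ≈ 0.0060362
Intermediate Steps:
b = -8 (b = -8 + 0 = -8)
z(H, W) = -4 + W
m = -1988 (m = -2080 + 92 = -1988)
z(-188, b)/m = (-4 - 8)/(-1988) = -12*(-1/1988) = 3/497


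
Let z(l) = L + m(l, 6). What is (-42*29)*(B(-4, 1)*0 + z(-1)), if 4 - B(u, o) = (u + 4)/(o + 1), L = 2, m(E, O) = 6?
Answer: -9744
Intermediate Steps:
B(u, o) = 4 - (4 + u)/(1 + o) (B(u, o) = 4 - (u + 4)/(o + 1) = 4 - (4 + u)/(1 + o))
z(l) = 8 (z(l) = 2 + 6 = 8)
(-42*29)*(B(-4, 1)*0 + z(-1)) = (-42*29)*(((-1*(-4) + 4*1)/(1 + 1))*0 + 8) = -1218*(((4 + 4)/2)*0 + 8) = -1218*(((½)*8)*0 + 8) = -1218*(4*0 + 8) = -1218*(0 + 8) = -1218*8 = -9744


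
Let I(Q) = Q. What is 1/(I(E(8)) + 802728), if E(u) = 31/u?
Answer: 8/6421855 ≈ 1.2457e-6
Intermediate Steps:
1/(I(E(8)) + 802728) = 1/(31/8 + 802728) = 1/(6421855/8) = 8/6421855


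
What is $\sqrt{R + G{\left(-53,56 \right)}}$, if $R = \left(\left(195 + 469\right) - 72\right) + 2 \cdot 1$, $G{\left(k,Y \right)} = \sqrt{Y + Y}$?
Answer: $\sqrt{594 + 4 \sqrt{7}} \approx 24.588$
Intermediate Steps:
$G{\left(k,Y \right)} = \sqrt{2} \sqrt{Y}$ ($G{\left(k,Y \right)} = \sqrt{2 Y} = \sqrt{2} \sqrt{Y}$)
$R = 594$ ($R = \left(664 - 72\right) + 2 = 592 + 2 = 594$)
$\sqrt{R + G{\left(-53,56 \right)}} = \sqrt{594 + \sqrt{2} \sqrt{56}} = \sqrt{594 + \sqrt{2} \cdot 2 \sqrt{14}} = \sqrt{594 + 4 \sqrt{7}}$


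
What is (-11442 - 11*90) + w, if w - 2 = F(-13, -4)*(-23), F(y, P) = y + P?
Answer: -12039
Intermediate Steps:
F(y, P) = P + y
w = 393 (w = 2 + (-4 - 13)*(-23) = 2 - 17*(-23) = 2 + 391 = 393)
(-11442 - 11*90) + w = (-11442 - 11*90) + 393 = (-11442 - 990) + 393 = -12432 + 393 = -12039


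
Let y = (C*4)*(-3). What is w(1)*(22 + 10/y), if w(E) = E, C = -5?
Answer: 133/6 ≈ 22.167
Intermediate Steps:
y = 60 (y = -5*4*(-3) = -20*(-3) = 60)
w(1)*(22 + 10/y) = 1*(22 + 10/60) = 1*(22 + 10*(1/60)) = 1*(22 + 1/6) = 1*(133/6) = 133/6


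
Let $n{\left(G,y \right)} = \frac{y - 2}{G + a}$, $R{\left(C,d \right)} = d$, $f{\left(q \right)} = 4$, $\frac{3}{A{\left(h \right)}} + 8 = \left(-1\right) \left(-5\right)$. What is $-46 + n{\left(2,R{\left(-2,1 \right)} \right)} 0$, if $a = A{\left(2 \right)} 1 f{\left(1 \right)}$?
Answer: $-46$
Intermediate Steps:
$A{\left(h \right)} = -1$ ($A{\left(h \right)} = \frac{3}{-8 - -5} = \frac{3}{-8 + 5} = \frac{3}{-3} = 3 \left(- \frac{1}{3}\right) = -1$)
$a = -4$ ($a = \left(-1\right) 1 \cdot 4 = \left(-1\right) 4 = -4$)
$n{\left(G,y \right)} = \frac{-2 + y}{-4 + G}$ ($n{\left(G,y \right)} = \frac{y - 2}{G - 4} = \frac{-2 + y}{-4 + G}$)
$-46 + n{\left(2,R{\left(-2,1 \right)} \right)} 0 = -46 + \frac{-2 + 1}{-4 + 2} \cdot 0 = -46 + \frac{1}{-2} \left(-1\right) 0 = -46 + \left(- \frac{1}{2}\right) \left(-1\right) 0 = -46 + \frac{1}{2} \cdot 0 = -46 + 0 = -46$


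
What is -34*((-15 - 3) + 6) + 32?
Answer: 440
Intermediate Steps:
-34*((-15 - 3) + 6) + 32 = -34*(-18 + 6) + 32 = -34*(-12) + 32 = 408 + 32 = 440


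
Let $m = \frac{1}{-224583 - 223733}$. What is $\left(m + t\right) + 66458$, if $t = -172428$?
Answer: $- \frac{47508046521}{448316} \approx -1.0597 \cdot 10^{5}$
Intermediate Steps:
$m = - \frac{1}{448316}$ ($m = \frac{1}{-448316} = - \frac{1}{448316} \approx -2.2306 \cdot 10^{-6}$)
$\left(m + t\right) + 66458 = \left(- \frac{1}{448316} - 172428\right) + 66458 = - \frac{77302231249}{448316} + 66458 = - \frac{47508046521}{448316}$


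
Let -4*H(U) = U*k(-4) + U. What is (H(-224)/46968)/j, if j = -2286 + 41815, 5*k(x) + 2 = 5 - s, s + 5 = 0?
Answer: 13/165767685 ≈ 7.8423e-8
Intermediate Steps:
s = -5 (s = -5 + 0 = -5)
k(x) = 8/5 (k(x) = -⅖ + (5 - 1*(-5))/5 = -⅖ + (5 + 5)/5 = -⅖ + (⅕)*10 = -⅖ + 2 = 8/5)
j = 39529
H(U) = -13*U/20 (H(U) = -(U*(8/5) + U)/4 = -(8*U/5 + U)/4 = -13*U/20)
(H(-224)/46968)/j = (-13/20*(-224)/46968)/39529 = ((728/5)*(1/46968))*(1/39529) = (91/29355)*(1/39529) = 13/165767685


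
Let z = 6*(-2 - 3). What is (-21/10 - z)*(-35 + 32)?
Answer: -837/10 ≈ -83.700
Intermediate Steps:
z = -30 (z = 6*(-5) = -30)
(-21/10 - z)*(-35 + 32) = (-21/10 - 1*(-30))*(-35 + 32) = (-21*⅒ + 30)*(-3) = (-21/10 + 30)*(-3) = (279/10)*(-3) = -837/10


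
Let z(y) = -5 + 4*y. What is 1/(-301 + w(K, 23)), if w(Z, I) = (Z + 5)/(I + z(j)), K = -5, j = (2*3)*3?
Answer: -1/301 ≈ -0.0033223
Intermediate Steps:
j = 18 (j = 6*3 = 18)
w(Z, I) = (5 + Z)/(67 + I) (w(Z, I) = (Z + 5)/(I + (-5 + 4*18)) = (5 + Z)/(I + (-5 + 72)) = (5 + Z)/(I + 67) = (5 + Z)/(67 + I))
1/(-301 + w(K, 23)) = 1/(-301 + (5 - 5)/(67 + 23)) = 1/(-301 + 0/90) = 1/(-301 + (1/90)*0) = 1/(-301 + 0) = 1/(-301) = -1/301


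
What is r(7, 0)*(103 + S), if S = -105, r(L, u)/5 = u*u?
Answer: 0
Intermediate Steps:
r(L, u) = 5*u² (r(L, u) = 5*(u*u) = 5*u²)
r(7, 0)*(103 + S) = (5*0²)*(103 - 105) = (5*0)*(-2) = 0*(-2) = 0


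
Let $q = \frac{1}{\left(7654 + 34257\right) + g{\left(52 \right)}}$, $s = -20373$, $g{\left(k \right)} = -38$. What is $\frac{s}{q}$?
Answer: $-853078629$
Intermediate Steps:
$q = \frac{1}{41873}$ ($q = \frac{1}{\left(7654 + 34257\right) - 38} = \frac{1}{41911 - 38} = \frac{1}{41873} \approx 2.3882 \cdot 10^{-5}$)
$\frac{s}{q} = - 20373 \frac{1}{\frac{1}{41873}} = \left(-20373\right) 41873 = -853078629$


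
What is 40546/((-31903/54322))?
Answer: -2202539812/31903 ≈ -69039.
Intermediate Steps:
40546/((-31903/54322)) = 40546/((-31903*1/54322)) = 40546/(-31903/54322) = 40546*(-54322/31903) = -2202539812/31903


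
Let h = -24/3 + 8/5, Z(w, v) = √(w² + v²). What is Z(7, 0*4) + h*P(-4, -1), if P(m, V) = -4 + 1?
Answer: 131/5 ≈ 26.200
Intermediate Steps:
P(m, V) = -3
Z(w, v) = √(v² + w²)
h = -32/5 (h = -24*⅓ + 8*(⅕) = -8 + 8/5 = -32/5 ≈ -6.4000)
Z(7, 0*4) + h*P(-4, -1) = √((0*4)² + 7²) - 32/5*(-3) = √(0² + 49) + 96/5 = √(0 + 49) + 96/5 = √49 + 96/5 = 7 + 96/5 = 131/5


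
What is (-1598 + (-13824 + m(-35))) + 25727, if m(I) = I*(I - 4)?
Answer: 11670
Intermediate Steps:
m(I) = I*(-4 + I)
(-1598 + (-13824 + m(-35))) + 25727 = (-1598 + (-13824 - 35*(-4 - 35))) + 25727 = (-1598 + (-13824 - 35*(-39))) + 25727 = (-1598 + (-13824 + 1365)) + 25727 = (-1598 - 12459) + 25727 = -14057 + 25727 = 11670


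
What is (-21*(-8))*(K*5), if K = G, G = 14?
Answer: 11760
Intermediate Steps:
K = 14
(-21*(-8))*(K*5) = (-21*(-8))*(14*5) = 168*70 = 11760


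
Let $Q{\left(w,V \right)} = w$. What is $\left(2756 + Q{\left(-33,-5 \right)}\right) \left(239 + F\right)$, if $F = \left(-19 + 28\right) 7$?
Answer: $822346$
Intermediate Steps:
$F = 63$ ($F = 9 \cdot 7 = 63$)
$\left(2756 + Q{\left(-33,-5 \right)}\right) \left(239 + F\right) = \left(2756 - 33\right) \left(239 + 63\right) = 2723 \cdot 302 = 822346$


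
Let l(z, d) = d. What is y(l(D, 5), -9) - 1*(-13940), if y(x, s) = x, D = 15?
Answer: 13945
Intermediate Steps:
y(l(D, 5), -9) - 1*(-13940) = 5 - 1*(-13940) = 5 + 13940 = 13945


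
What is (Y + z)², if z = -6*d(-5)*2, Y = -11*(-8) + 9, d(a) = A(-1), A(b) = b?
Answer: 11881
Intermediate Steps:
d(a) = -1
Y = 97 (Y = 88 + 9 = 97)
z = 12 (z = -6*(-1)*2 = 6*2 = 12)
(Y + z)² = (97 + 12)² = 109² = 11881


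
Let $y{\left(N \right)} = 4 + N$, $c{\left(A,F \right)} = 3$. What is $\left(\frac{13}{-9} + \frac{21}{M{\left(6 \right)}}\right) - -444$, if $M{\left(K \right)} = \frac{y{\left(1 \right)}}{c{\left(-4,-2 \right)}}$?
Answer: $\frac{20482}{45} \approx 455.16$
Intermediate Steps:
$M{\left(K \right)} = \frac{5}{3}$ ($M{\left(K \right)} = \frac{4 + 1}{3} = 5 \cdot \frac{1}{3} = \frac{5}{3}$)
$\left(\frac{13}{-9} + \frac{21}{M{\left(6 \right)}}\right) - -444 = \left(\frac{13}{-9} + \frac{21}{\frac{5}{3}}\right) - -444 = \left(13 \left(- \frac{1}{9}\right) + 21 \cdot \frac{3}{5}\right) + 444 = \left(- \frac{13}{9} + \frac{63}{5}\right) + 444 = \frac{502}{45} + 444 = \frac{20482}{45}$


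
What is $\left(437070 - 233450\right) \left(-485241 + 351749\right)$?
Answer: $-27181641040$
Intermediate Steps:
$\left(437070 - 233450\right) \left(-485241 + 351749\right) = 203620 \left(-133492\right) = -27181641040$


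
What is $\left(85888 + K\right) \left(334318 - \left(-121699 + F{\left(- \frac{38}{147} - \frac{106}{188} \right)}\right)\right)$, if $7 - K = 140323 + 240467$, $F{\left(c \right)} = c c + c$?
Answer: $- \frac{25676685286276551335}{190937124} \approx -1.3448 \cdot 10^{11}$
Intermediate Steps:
$F{\left(c \right)} = c + c^{2}$ ($F{\left(c \right)} = c^{2} + c = c + c^{2}$)
$K = -380783$ ($K = 7 - \left(140323 + 240467\right) = 7 - 380790 = -380783$)
$\left(85888 + K\right) \left(334318 - \left(-121699 + F{\left(- \frac{38}{147} - \frac{106}{188} \right)}\right)\right) = \left(85888 - 380783\right) \left(334318 + \left(121699 - \left(- \frac{38}{147} - \frac{106}{188}\right) \left(1 - \left(\frac{38}{147} + \frac{53}{94}\right)\right)\right)\right) = - 294895 \left(334318 + \left(121699 - \left(\left(-38\right) \frac{1}{147} - \frac{53}{94}\right) \left(1 - \frac{11363}{13818}\right)\right)\right) = - 294895 \left(334318 + \left(121699 - \left(- \frac{38}{147} - \frac{53}{94}\right) \left(1 - \frac{11363}{13818}\right)\right)\right) = - 294895 \left(334318 + \left(121699 - - \frac{11363 \left(1 - \frac{11363}{13818}\right)}{13818}\right)\right) = - 294895 \left(334318 + \left(121699 - \left(- \frac{11363}{13818}\right) \frac{2455}{13818}\right)\right) = - 294895 \left(334318 + \left(121699 - - \frac{27896165}{190937124}\right)\right) = - 294895 \left(334318 + \left(121699 + \frac{27896165}{190937124}\right)\right) = - 294895 \left(334318 + \frac{23236884949841}{190937124}\right) = \left(-294895\right) \frac{87070602371273}{190937124} = - \frac{25676685286276551335}{190937124}$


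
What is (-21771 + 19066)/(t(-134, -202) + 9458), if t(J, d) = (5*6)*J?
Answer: -2705/5438 ≈ -0.49743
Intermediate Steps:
t(J, d) = 30*J
(-21771 + 19066)/(t(-134, -202) + 9458) = (-21771 + 19066)/(30*(-134) + 9458) = -2705/(-4020 + 9458) = -2705/5438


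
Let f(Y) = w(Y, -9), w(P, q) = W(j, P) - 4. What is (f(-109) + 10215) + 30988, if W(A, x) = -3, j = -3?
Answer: 41196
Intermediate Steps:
w(P, q) = -7 (w(P, q) = -3 - 4 = -7)
f(Y) = -7
(f(-109) + 10215) + 30988 = (-7 + 10215) + 30988 = 10208 + 30988 = 41196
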